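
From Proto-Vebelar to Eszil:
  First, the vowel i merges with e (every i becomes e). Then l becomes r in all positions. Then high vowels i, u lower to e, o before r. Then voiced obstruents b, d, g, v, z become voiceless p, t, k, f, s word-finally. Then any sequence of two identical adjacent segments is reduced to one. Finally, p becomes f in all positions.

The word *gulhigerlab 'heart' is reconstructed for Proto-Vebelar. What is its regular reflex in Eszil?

Eszil: *gulhigerlab
  gulhigerlab → gulhegerlab   [vowel merger]
  gulhegerlab → gurhegerrab   [unconditioned shift]
  gurhegerrab → gorhegerrab   [pre-rhotic lowering]
  gorhegerrab → gorhegerrap   [final devoicing]
  gorhegerrap → gorhegerap   [degemination]
  gorhegerap → gorhegeraf   [unconditioned shift]
  giving Eszil gorhegeraf.

gorhegeraf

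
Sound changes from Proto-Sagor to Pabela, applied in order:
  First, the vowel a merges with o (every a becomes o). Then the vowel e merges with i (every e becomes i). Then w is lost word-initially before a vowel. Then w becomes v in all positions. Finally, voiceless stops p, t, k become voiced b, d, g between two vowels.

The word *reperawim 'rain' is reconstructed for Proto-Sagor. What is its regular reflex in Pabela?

Pabela: *reperawim > reperowim > ripirowim > ripirovim > ribirovim  (by vowel merger, vowel merger, unconditioned shift, intervocalic voicing)

ribirovim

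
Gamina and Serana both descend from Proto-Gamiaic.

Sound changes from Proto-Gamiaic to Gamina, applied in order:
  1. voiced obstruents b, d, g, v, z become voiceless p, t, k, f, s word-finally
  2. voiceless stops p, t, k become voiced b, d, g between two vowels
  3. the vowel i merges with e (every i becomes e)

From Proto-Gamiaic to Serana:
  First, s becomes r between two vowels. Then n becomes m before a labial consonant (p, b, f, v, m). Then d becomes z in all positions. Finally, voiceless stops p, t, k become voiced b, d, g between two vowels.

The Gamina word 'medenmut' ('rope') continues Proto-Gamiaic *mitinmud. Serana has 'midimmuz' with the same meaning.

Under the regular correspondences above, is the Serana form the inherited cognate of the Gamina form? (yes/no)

Derive the expected Serana reflex of *mitinmud:
Serana: *mitinmud
  mitinmud (rule 1 does not apply)
  mitinmud → mitimmud   [nasal place assimilation]
  mitimmud → mitimmuz   [unconditioned shift]
  mitimmuz → midimmuz   [intervocalic voicing]
  giving Serana midimmuz.
Serana 'midimmuz' matches the regular reflex exactly, so the pair is cognate.

yes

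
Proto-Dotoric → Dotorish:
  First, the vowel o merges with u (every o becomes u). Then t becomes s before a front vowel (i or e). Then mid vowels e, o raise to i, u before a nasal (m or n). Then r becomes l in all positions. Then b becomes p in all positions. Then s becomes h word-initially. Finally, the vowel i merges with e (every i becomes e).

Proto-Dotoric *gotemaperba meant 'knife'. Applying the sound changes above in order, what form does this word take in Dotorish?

gusemapelpa

Dotorish: *gotemaperba > gutemaperba > gusemaperba > gusimaperba > gusimapelba > gusimapelpa > gusemapelpa  (by vowel merger, palatalisation, pre-nasal raising, unconditioned shift, unconditioned shift, vowel merger)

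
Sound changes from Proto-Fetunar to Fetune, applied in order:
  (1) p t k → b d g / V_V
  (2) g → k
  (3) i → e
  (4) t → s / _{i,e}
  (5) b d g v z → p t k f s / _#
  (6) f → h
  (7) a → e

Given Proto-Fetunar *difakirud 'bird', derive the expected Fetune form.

dehekerut

Fetune: *difakirud > difagirud > difakirud > defakerud > defakerut > dehakerut > dehekerut  (by intervocalic voicing, unconditioned shift, vowel merger, final devoicing, unconditioned shift, vowel merger)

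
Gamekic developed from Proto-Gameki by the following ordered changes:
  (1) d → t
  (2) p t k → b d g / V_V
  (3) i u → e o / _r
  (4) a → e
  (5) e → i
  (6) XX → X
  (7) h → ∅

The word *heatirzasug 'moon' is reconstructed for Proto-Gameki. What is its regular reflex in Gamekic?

Gamekic: start from *heatirzasug.
  rule 1: no change — heatirzasug
  rule 2 (intervocalic voicing): heatirzasug → headirzasug
  rule 3 (pre-rhotic lowering): headirzasug → headerzasug
  rule 4 (vowel merger): headerzasug → heederzesug
  rule 5 (vowel merger): heederzesug → hiidirzisug
  rule 6 (degemination): hiidirzisug → hidirzisug
  rule 7 (h-loss): hidirzisug → idirzisug
  ⇒ Gamekic idirzisug

idirzisug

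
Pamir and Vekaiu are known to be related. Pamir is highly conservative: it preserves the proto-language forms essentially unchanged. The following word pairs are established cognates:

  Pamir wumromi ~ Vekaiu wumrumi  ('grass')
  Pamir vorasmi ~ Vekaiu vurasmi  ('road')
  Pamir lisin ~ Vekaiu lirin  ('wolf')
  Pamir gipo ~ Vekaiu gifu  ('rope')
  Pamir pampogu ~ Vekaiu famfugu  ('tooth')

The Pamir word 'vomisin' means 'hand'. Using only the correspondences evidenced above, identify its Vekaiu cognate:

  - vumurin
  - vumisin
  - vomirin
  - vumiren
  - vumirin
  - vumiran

wumromi ~ wumrumi — Pamir o corresponds to Vekaiu u after a consonant, before a nasal.
lisin ~ lirin — Pamir s corresponds to Vekaiu r between vowels (before a front vowel).
Applying these to Pamir 'vomisin':
  vomisin → vumisin   (o→u after a consonant, before a nasal)
  vumisin → vumirin   (s→r between vowels (before a front vowel))
So the Vekaiu cognate is 'vumirin'.

vumirin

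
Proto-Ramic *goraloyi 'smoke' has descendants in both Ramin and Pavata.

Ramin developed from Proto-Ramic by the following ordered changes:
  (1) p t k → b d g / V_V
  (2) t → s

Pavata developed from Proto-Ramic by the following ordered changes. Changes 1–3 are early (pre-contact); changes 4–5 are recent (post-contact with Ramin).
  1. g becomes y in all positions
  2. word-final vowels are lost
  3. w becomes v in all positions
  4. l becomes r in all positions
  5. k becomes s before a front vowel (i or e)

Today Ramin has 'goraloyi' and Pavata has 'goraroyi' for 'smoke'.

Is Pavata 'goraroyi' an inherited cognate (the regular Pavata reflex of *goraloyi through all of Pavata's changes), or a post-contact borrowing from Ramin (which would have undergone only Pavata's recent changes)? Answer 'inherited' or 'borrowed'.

If inherited, *goraloyi would pass through all of Pavata's changes:
Pavata: *goraloyi > yoraloyi > yoraloy > yoraroy  (by unconditioned shift, apocope, unconditioned shift)
If borrowed from Ramin 'goraloyi' after the early changes, it would undergo only the recent ones:
  rule 4 (unconditioned shift): goraloyi → goraroyi
  rule 5 (palatalisation): no change (goraroyi)
  ⇒ as a loan: goraroyi
Pavata 'goraroyi' matches the loan outcome 'goraroyi', not the inherited 'yoraroy' — it skipped the early Pavata changes, so it was borrowed from Ramin.

borrowed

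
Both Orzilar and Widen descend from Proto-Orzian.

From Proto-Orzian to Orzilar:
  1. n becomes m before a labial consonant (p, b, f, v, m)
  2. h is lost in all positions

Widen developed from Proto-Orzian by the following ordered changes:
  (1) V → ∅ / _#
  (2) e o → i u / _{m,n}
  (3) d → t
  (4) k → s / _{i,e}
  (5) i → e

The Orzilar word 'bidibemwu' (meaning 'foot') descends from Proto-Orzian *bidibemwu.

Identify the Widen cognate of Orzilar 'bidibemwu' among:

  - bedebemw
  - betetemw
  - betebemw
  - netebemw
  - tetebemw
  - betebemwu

betebemw

Widen: *bidibemwu
  bidibemwu → bidibemw   [apocope]
  bidibemw → bidibimw   [pre-nasal raising]
  bidibimw → bitibimw   [unconditioned shift]
  bitibimw (rule 4 does not apply)
  bitibimw → betebemw   [vowel merger]
  giving Widen betebemw.
The other candidates each miss or misapply at least one Widen change.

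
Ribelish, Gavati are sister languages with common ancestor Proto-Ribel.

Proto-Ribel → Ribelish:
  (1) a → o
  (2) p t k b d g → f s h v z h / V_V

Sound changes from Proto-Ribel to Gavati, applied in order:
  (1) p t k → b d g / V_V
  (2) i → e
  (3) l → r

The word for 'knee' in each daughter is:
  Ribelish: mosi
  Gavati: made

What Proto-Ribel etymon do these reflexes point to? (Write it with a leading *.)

Position 3: Ribelish has s, Gavati has d. Taking the neighbouring segments as reconstructed: Ribelish s could go back to *t or *s; Gavati d could go back to *t or *d — the one source consistent with every daughter is *t.
Position 4: Ribelish has i, Gavati has e. Ribelish preserves i here (none of its changes turn any other segment into i), so the proto-segment is *i.
Continuing position by position gives *mati; check it forward:
Ribelish: *mati
  mati → moti   [vowel merger]
  moti → mosi   [intervocalic lenition]
  giving Ribelish mosi.
Gavati: *mati > madi > made  (by intervocalic voicing, vowel merger)
Only *mati yields all of Ribelish mosi, Gavati made.

*mati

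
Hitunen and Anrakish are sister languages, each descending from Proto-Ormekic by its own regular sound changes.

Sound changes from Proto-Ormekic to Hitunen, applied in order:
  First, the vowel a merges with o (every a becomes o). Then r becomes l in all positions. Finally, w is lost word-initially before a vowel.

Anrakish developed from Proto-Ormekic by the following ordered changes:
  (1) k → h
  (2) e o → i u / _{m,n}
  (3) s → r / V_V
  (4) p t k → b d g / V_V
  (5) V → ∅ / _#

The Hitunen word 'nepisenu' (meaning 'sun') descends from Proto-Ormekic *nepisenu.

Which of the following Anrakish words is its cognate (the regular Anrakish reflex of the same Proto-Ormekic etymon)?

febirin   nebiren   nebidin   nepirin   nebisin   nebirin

nebirin

Anrakish: *nepisenu > nepisinu > nepirinu > nebirinu > nebirin  (by pre-nasal raising, rhotacism, intervocalic voicing, apocope)
Among the options, 'nebirin' alone shows every Anrakish change applied in order.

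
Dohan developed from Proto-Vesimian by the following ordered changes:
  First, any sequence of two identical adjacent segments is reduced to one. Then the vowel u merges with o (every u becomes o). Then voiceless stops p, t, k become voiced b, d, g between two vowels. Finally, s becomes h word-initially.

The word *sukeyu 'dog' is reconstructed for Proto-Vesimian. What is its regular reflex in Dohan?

Dohan: start from *sukeyu.
  rule 1: no change — sukeyu
  rule 2 (vowel merger): sukeyu → sokeyo
  rule 3 (intervocalic voicing): sokeyo → sogeyo
  rule 4 (debuccalisation): sogeyo → hogeyo
  ⇒ Dohan hogeyo

hogeyo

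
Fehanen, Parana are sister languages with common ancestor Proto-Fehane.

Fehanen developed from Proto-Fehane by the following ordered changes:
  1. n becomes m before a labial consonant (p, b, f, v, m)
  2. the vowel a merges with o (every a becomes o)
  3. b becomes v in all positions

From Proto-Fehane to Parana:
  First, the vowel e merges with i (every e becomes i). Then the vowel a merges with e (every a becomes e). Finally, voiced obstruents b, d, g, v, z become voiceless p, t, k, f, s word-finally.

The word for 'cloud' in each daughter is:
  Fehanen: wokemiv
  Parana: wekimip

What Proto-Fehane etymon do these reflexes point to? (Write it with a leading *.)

*wakemib

Position 7: Fehanen has v, Parana has p. Taking the neighbouring segments as reconstructed: Fehanen v could go back to *b or *v; Parana p could go back to *p or *b — the one source consistent with every daughter is *b.
Position 4: Fehanen has e, Parana has i. Fehanen preserves e here (none of its changes turn any other segment into e), so the proto-segment is *e.
Verify the candidate proto-form against each daughter:
Fehanen: start from *wakemib.
  rule 1: no change — wakemib
  rule 2 (vowel merger): wakemib → wokemib
  rule 3 (unconditioned shift): wokemib → wokemiv
  ⇒ Fehanen wokemiv
Parana: start from *wakemib.
  rule 1 (vowel merger): wakemib → wakimib
  rule 2 (vowel merger): wakimib → wekimib
  rule 3 (final devoicing): wekimib → wekimip
  ⇒ Parana wekimip
Only *wakemib yields all of Fehanen wokemiv, Parana wekimip.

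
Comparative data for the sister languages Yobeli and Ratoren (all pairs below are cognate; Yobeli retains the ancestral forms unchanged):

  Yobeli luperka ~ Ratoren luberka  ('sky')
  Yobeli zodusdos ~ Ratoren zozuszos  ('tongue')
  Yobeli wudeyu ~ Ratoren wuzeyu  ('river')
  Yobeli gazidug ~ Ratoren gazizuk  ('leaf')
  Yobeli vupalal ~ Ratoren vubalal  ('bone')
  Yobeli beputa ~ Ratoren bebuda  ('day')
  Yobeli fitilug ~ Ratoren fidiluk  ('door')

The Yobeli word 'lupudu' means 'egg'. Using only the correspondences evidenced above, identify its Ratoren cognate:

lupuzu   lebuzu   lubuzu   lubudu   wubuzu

beputa ~ bebuda — Yobeli p corresponds to Ratoren b between vowels (before a back vowel).
zodusdos ~ zozuszos, gazidug ~ gazizuk — Yobeli d corresponds to Ratoren z between vowels (before a back vowel).
Applying these to Yobeli 'lupudu':
  lupudu → lubudu   (p→b between vowels (before a back vowel))
  lubudu → lubuzu   (d→z between vowels (before a back vowel))
So the Ratoren cognate is 'lubuzu'.

lubuzu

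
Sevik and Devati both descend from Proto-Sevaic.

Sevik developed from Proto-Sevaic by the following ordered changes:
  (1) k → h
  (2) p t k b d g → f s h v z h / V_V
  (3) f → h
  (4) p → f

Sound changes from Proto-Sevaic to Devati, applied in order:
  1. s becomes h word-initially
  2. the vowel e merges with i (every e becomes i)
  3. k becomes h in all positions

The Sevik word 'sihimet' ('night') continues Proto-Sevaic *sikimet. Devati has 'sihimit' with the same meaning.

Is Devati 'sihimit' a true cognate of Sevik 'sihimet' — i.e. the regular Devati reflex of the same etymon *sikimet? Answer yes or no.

Derive the expected Devati reflex of *sikimet:
Devati: start from *sikimet.
  rule 1 (debuccalisation): sikimet → hikimet
  rule 2 (vowel merger): hikimet → hikimit
  rule 3 (unconditioned shift): hikimit → hihimit
  ⇒ Devati hihimit
The regular Devati reflex would be 'hihimit', but the attested form is 'sihimit'. The correspondence is irregular, so they are not cognates (the Devati form has a different source).

no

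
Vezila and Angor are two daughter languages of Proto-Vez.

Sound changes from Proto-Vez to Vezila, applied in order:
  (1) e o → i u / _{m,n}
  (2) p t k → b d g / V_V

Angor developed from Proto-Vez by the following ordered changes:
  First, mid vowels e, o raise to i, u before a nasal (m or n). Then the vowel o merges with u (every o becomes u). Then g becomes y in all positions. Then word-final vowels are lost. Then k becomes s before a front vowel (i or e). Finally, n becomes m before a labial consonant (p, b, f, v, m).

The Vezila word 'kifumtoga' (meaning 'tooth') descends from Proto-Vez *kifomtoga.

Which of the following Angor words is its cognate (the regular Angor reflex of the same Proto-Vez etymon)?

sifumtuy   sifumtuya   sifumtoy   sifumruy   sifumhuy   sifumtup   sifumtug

sifumtuy

Angor: start from *kifomtoga.
  rule 1 (pre-nasal raising): kifomtoga → kifumtoga
  rule 2 (vowel merger): kifumtoga → kifumtuga
  rule 3 (unconditioned shift): kifumtuga → kifumtuya
  rule 4 (apocope): kifumtuya → kifumtuy
  rule 5 (palatalisation): kifumtuy → sifumtuy
  rule 6: no change — sifumtuy
  ⇒ Angor sifumtuy
Among the options, 'sifumtuy' alone shows every Angor change applied in order.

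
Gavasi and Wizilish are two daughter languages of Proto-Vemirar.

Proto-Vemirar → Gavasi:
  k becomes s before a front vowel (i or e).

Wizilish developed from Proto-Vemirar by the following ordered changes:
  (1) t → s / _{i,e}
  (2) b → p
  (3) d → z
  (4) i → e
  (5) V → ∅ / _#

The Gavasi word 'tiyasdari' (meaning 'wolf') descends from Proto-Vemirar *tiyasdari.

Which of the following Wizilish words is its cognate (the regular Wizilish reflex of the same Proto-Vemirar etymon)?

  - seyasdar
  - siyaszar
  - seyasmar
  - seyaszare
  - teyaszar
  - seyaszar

Wizilish: *tiyasdari > siyasdari > siyaszari > seyaszare > seyaszar  (by palatalisation, unconditioned shift, vowel merger, apocope)

seyaszar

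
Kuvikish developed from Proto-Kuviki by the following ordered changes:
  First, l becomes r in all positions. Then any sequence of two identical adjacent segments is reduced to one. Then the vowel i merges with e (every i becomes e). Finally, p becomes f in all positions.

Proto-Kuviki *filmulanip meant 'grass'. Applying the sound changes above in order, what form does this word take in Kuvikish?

Kuvikish: *filmulanip > firmuranip > fermuranep > fermuranef  (by unconditioned shift, vowel merger, unconditioned shift)

fermuranef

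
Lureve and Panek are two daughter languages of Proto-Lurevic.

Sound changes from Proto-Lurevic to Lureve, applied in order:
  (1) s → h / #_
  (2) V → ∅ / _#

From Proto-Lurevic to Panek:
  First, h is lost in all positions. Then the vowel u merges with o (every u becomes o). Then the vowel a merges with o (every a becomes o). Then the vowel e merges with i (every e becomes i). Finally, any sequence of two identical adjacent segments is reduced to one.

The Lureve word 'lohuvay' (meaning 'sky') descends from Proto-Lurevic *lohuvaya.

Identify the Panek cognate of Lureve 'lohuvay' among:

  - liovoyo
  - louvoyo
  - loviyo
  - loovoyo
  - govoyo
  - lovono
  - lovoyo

Panek: *lohuvaya > louvaya > loovaya > loovoyo > lovoyo  (by h-loss, vowel merger, vowel merger, degemination)
Among the options, 'lovoyo' alone shows every Panek change applied in order.

lovoyo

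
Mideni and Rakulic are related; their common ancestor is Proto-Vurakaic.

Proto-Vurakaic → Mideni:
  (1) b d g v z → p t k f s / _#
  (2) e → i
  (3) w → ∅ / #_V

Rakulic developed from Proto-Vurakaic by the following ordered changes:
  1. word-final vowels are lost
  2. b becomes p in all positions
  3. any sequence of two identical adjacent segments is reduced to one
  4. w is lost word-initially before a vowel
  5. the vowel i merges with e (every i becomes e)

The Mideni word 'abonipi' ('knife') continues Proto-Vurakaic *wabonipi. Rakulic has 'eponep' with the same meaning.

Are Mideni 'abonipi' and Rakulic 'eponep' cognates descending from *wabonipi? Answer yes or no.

no

Derive the expected Rakulic reflex of *wabonipi:
Rakulic: *wabonipi
  wabonipi → wabonip   [apocope]
  wabonip → waponip   [unconditioned shift]
  waponip (rule 3 does not apply)
  waponip → aponip   [glide loss]
  aponip → aponep   [vowel merger]
  giving Rakulic aponep.
The regular Rakulic reflex would be 'aponep', but the attested form is 'eponep'. The correspondence is irregular, so they are not cognates (the Rakulic form has a different source).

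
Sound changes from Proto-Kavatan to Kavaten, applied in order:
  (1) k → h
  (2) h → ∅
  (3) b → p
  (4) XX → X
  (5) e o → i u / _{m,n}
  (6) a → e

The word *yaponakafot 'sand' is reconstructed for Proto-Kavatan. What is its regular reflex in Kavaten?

yepunefot

Kavaten: start from *yaponakafot.
  rule 1 (unconditioned shift): yaponakafot → yaponahafot
  rule 2 (h-loss): yaponahafot → yaponaafot
  rule 3: no change — yaponaafot
  rule 4 (degemination): yaponaafot → yaponafot
  rule 5 (pre-nasal raising): yaponafot → yapunafot
  rule 6 (vowel merger): yapunafot → yepunefot
  ⇒ Kavaten yepunefot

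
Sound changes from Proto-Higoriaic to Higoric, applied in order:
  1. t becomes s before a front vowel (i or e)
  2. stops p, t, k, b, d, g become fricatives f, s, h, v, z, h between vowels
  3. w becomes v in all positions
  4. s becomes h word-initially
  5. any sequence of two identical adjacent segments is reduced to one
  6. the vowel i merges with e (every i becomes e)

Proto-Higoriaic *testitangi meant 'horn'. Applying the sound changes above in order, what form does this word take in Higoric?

hesesange

Higoric: *testitangi > sessitangi > sessisangi > hessisangi > hesisangi > hesesange  (by palatalisation, intervocalic lenition, debuccalisation, degemination, vowel merger)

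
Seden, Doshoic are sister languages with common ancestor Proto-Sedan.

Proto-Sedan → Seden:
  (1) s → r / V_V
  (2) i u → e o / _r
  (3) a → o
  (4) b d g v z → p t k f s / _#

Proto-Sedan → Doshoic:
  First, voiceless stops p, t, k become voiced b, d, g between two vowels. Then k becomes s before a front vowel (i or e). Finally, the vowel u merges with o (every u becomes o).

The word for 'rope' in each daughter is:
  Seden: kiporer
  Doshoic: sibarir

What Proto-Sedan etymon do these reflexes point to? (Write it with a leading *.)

Position 4: Seden has o, Doshoic has a. Doshoic preserves a here (none of its changes turn any other segment into a), so the proto-segment is *a.
Position 1: Seden has k, Doshoic has s. Taking the neighbouring segments as reconstructed: Seden k can only go back to *k; Doshoic s could go back to *k or *s — the one source consistent with every daughter is *k.
Position 3: Seden has p, Doshoic has b. Taking the neighbouring segments as reconstructed: Seden p can only go back to *p; Doshoic b could go back to *p or *b — the one source consistent with every daughter is *p.
Continuing position by position gives *kiparir; check it forward:
Seden: start from *kiparir.
  rule 1: no change — kiparir
  rule 2 (pre-rhotic lowering): kiparir → kiparer
  rule 3 (vowel merger): kiparer → kiporer
  rule 4: no change — kiporer
  ⇒ Seden kiporer
Doshoic: *kiparir
  kiparir → kibarir   [intervocalic voicing]
  kibarir → sibarir   [palatalisation]
  sibarir (rule 3 does not apply)
  giving Doshoic sibarir.
No other proto-form is consistent with every reflex, so the reconstruction is *kiparir.

*kiparir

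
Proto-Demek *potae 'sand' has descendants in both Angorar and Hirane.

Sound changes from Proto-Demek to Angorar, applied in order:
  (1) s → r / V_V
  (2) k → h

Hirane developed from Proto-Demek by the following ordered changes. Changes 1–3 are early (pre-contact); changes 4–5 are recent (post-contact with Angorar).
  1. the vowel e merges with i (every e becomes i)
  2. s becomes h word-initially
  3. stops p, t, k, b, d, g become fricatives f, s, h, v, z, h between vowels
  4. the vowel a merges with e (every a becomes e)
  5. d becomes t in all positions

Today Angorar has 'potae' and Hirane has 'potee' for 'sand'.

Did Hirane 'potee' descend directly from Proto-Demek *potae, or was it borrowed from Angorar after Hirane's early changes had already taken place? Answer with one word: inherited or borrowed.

borrowed

If inherited, *potae would pass through all of Hirane's changes:
Hirane: *potae > potai > posai > posei  (by vowel merger, intervocalic lenition, vowel merger)
If borrowed from Angorar 'potae' after the early changes, it would undergo only the recent ones:
  rule 4 (vowel merger): potae → potee
  rule 5 (unconditioned shift): no change (potee)
  ⇒ as a loan: potee
Hirane 'potee' matches the loan outcome 'potee', not the inherited 'posei' — it skipped the early Hirane changes, so it was borrowed from Angorar.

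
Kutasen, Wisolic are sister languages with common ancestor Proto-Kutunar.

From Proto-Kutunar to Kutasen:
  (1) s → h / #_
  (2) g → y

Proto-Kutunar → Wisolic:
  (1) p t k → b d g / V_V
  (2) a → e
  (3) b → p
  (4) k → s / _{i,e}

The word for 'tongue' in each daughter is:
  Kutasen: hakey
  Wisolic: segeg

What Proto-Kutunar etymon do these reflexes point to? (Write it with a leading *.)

Position 5: Kutasen has y, Wisolic has g. Taking the neighbouring segments as reconstructed: Kutasen y could go back to *g or *y; Wisolic g can only go back to *g — the one source consistent with every daughter is *g.
Position 2: Kutasen has a, Wisolic has e. Kutasen preserves a here (none of its changes turn any other segment into a), so the proto-segment is *a.
Continuing position by position gives *sakeg; check it forward:
Kutasen: *sakeg > hakeg > hakey  (by debuccalisation, unconditioned shift)
Wisolic: start from *sakeg.
  rule 1 (intervocalic voicing): sakeg → sageg
  rule 2 (vowel merger): sageg → segeg
  rule 3: no change — segeg
  rule 4: no change — segeg
  ⇒ Wisolic segeg
No other proto-form is consistent with every reflex, so the reconstruction is *sakeg.

*sakeg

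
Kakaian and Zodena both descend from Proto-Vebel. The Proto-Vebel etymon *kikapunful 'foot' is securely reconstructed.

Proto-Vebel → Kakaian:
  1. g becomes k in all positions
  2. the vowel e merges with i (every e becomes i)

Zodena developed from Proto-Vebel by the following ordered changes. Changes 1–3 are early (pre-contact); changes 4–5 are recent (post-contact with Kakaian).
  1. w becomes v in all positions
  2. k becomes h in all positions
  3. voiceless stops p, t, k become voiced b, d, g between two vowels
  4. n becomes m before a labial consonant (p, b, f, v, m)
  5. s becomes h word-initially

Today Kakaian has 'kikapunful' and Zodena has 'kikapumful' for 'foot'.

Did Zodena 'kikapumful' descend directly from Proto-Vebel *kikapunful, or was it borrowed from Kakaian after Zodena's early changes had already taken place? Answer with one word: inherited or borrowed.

borrowed

If inherited, *kikapunful would pass through all of Zodena's changes:
Zodena: start from *kikapunful.
  rule 1: no change — kikapunful
  rule 2 (unconditioned shift): kikapunful → hihapunful
  rule 3 (intervocalic voicing): hihapunful → hihabunful
  rule 4 (nasal place assimilation): hihabunful → hihabumful
  rule 5: no change — hihabumful
  ⇒ Zodena hihabumful
If borrowed from Kakaian 'kikapunful' after the early changes, it would undergo only the recent ones:
  rule 4 (nasal place assimilation): kikapunful → kikapumful
  rule 5 (debuccalisation): no change (kikapumful)
  ⇒ as a loan: kikapumful
Zodena 'kikapumful' matches the loan outcome 'kikapumful', not the inherited 'hihabumful' — it skipped the early Zodena changes, so it was borrowed from Kakaian.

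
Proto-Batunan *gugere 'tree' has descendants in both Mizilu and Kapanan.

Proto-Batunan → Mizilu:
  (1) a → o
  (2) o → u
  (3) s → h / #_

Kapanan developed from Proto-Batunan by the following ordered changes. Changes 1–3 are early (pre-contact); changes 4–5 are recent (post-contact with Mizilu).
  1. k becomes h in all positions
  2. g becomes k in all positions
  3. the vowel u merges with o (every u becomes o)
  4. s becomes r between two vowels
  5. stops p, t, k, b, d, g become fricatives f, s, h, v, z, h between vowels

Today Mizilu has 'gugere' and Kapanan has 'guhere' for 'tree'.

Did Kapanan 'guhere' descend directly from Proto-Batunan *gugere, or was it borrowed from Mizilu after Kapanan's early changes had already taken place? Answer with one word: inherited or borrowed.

If inherited, *gugere would pass through all of Kapanan's changes:
Kapanan: *gugere > kukere > kokere > kohere  (by unconditioned shift, vowel merger, intervocalic lenition)
If borrowed from Mizilu 'gugere' after the early changes, it would undergo only the recent ones:
  rule 4 (rhotacism): no change (gugere)
  rule 5 (intervocalic lenition): gugere → guhere
  ⇒ as a loan: guhere
Kapanan 'guhere' matches the loan outcome 'guhere', not the inherited 'kohere' — it skipped the early Kapanan changes, so it was borrowed from Mizilu.

borrowed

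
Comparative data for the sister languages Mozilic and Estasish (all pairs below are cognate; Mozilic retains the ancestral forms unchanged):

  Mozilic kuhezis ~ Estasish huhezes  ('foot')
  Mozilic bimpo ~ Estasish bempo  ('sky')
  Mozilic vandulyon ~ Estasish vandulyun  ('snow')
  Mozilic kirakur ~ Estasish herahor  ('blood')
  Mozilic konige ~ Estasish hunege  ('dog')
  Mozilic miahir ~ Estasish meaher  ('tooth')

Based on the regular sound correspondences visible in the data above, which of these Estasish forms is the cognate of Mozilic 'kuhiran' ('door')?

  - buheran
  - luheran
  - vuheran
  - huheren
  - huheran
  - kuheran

huheran

kuhezis ~ huhezes — Mozilic k corresponds to Estasish h word-initially before a back vowel.
kirakur ~ herahor, miahir ~ meaher — Mozilic i corresponds to Estasish e after a consonant, before r.
Applying these to Mozilic 'kuhiran':
  kuhiran → huhiran   (k→h word-initially before a back vowel)
  huhiran → huheran   (i→e after a consonant, before r)
So the Estasish cognate is 'huheran'.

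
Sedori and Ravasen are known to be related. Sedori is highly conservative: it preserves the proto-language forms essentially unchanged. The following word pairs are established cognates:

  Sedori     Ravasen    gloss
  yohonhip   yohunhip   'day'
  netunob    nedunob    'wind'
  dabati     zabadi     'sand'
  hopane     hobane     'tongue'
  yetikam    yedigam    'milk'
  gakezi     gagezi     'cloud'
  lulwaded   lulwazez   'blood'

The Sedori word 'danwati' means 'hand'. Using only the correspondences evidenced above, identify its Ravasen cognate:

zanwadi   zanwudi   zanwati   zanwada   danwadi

zanwadi

dabati ~ zabadi — Sedori d corresponds to Ravasen z word-initially before a back vowel.
dabati ~ zabadi, yetikam ~ yedigam — Sedori t corresponds to Ravasen d between vowels (before a front vowel).
Applying these to Sedori 'danwati':
  danwati → zanwati   (d→z word-initially before a back vowel)
  zanwati → zanwadi   (t→d between vowels (before a front vowel))
So the Ravasen cognate is 'zanwadi'.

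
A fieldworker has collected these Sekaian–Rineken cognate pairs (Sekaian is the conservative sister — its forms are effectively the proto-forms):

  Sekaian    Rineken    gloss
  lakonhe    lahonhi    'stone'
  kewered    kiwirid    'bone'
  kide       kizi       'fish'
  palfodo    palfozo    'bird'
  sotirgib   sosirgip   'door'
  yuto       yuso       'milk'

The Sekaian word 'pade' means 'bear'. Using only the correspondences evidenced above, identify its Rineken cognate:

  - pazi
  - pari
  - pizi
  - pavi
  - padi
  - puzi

kide ~ kizi — Sekaian d corresponds to Rineken z between vowels (before a front vowel).
lakonhe ~ lahonhi, kide ~ kizi — Sekaian e corresponds to Rineken i word-finally.
Applying these to Sekaian 'pade':
  pade → paze   (d→z between vowels (before a front vowel))
  paze → pazi   (e→i word-finally)
So the Rineken cognate is 'pazi'.

pazi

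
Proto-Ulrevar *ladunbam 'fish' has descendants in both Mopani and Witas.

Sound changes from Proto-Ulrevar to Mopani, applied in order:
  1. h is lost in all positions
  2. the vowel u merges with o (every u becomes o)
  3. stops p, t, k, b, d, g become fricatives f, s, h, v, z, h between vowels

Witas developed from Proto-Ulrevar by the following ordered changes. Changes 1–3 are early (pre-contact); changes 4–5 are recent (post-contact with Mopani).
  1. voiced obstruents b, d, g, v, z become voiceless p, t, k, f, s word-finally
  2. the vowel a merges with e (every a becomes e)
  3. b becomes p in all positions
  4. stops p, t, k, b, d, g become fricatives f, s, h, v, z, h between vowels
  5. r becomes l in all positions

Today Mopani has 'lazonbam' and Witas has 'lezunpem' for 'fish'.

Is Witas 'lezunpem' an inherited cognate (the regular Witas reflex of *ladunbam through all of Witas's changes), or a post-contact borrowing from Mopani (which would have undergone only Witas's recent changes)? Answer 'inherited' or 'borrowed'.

inherited

If inherited, *ladunbam would pass through all of Witas's changes:
Witas: *ladunbam > ledunbem > ledunpem > lezunpem  (by vowel merger, unconditioned shift, intervocalic lenition)
If borrowed from Mopani 'lazonbam' after the early changes, it would undergo only the recent ones:
  rule 4 (intervocalic lenition): no change (lazonbam)
  rule 5 (unconditioned shift): no change (lazonbam)
  ⇒ as a loan: lazonbam
Witas 'lezunpem' matches the inherited outcome exactly, so it is an inherited cognate, not a loan.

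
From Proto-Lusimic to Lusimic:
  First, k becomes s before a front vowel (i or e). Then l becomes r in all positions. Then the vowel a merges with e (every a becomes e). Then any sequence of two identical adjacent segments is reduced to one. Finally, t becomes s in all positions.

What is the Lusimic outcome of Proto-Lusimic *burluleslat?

bururesres

Lusimic: start from *burluleslat.
  rule 1: no change — burluleslat
  rule 2 (unconditioned shift): burluleslat → burruresrat
  rule 3 (vowel merger): burruresrat → burruresret
  rule 4 (degemination): burruresret → bururesret
  rule 5 (unconditioned shift): bururesret → bururesres
  ⇒ Lusimic bururesres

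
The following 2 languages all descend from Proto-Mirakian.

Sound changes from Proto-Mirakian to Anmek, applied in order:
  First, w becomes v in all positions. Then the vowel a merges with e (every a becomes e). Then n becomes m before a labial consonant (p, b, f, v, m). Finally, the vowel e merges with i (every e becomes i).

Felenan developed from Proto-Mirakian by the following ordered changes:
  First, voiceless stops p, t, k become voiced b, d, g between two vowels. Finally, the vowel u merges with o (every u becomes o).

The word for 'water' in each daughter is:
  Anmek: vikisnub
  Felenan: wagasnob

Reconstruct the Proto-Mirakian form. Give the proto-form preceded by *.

Position 2: Anmek has i, Felenan has a. Felenan preserves a here (none of its changes turn any other segment into a), so the proto-segment is *a.
Position 1: Anmek has v, Felenan has w. Felenan preserves w here (none of its changes turn any other segment into w), so the proto-segment is *w.
Position 3: Anmek has k, Felenan has g. Anmek preserves k here (none of its changes turn any other segment into k), so the proto-segment is *k.
This points to *wakasnub. Verify forward in each daughter:
Anmek: start from *wakasnub.
  rule 1 (unconditioned shift): wakasnub → vakasnub
  rule 2 (vowel merger): vakasnub → vekesnub
  rule 3: no change — vekesnub
  rule 4 (vowel merger): vekesnub → vikisnub
  ⇒ Anmek vikisnub
Felenan: *wakasnub
  wakasnub → wagasnub   [intervocalic voicing]
  wagasnub → wagasnob   [vowel merger]
  giving Felenan wagasnob.
No other proto-form is consistent with every reflex, so the reconstruction is *wakasnub.

*wakasnub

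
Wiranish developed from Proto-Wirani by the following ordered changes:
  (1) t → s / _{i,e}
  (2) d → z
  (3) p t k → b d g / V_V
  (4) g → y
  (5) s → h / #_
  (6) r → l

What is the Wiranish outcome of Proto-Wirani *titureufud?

hiduleufuz

Wiranish: *titureufud
  titureufud → situreufud   [palatalisation]
  situreufud → situreufuz   [unconditioned shift]
  situreufuz → sidureufuz   [intervocalic voicing]
  sidureufuz (rule 4 does not apply)
  sidureufuz → hidureufuz   [debuccalisation]
  hidureufuz → hiduleufuz   [unconditioned shift]
  giving Wiranish hiduleufuz.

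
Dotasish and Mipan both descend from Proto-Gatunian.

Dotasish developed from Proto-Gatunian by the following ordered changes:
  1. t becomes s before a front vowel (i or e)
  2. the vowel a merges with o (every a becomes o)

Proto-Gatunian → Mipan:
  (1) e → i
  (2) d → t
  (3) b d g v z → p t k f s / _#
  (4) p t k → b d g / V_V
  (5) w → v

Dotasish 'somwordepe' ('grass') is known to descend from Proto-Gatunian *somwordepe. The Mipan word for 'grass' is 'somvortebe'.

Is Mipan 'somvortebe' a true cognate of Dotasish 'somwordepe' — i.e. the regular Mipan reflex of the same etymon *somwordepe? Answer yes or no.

Derive the expected Mipan reflex of *somwordepe:
Mipan: *somwordepe
  somwordepe → somwordipi   [vowel merger]
  somwordipi → somwortipi   [unconditioned shift]
  somwortipi (rule 3 does not apply)
  somwortipi → somwortibi   [intervocalic voicing]
  somwortibi → somvortibi   [unconditioned shift]
  giving Mipan somvortibi.
The regular Mipan reflex would be 'somvortibi', but the attested form is 'somvortebe'. The correspondence is irregular, so they are not cognates (the Mipan form has a different source).

no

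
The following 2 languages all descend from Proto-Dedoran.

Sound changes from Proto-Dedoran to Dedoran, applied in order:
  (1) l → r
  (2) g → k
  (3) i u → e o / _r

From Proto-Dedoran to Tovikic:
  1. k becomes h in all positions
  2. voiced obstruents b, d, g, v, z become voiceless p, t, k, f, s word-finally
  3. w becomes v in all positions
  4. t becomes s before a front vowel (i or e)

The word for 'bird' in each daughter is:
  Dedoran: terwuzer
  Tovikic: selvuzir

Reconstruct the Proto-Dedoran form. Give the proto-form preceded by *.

Position 1: Dedoran has t, Tovikic has s. Dedoran preserves t here (none of its changes turn any other segment into t), so the proto-segment is *t.
Position 7: Dedoran has e, Tovikic has i. Tovikic preserves i here (none of its changes turn any other segment into i), so the proto-segment is *i.
This points to *telwuzir. Verify forward in each daughter:
Dedoran: *telwuzir > terwuzir > terwuzer  (by unconditioned shift, pre-rhotic lowering)
Tovikic: *telwuzir > telvuzir > selvuzir  (by unconditioned shift, palatalisation)
*telwuzir is the unique common source.

*telwuzir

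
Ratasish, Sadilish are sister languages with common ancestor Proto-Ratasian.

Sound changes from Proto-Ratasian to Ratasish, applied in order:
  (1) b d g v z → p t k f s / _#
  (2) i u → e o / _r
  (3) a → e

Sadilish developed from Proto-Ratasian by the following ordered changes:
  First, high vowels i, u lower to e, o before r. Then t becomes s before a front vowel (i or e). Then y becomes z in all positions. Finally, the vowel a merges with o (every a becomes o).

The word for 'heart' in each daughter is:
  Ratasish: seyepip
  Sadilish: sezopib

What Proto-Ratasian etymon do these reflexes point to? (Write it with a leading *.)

Position 7: Ratasish has p, Sadilish has b. Sadilish preserves b here (none of its changes turn any other segment into b), so the proto-segment is *b.
Position 4: Ratasish has e, Sadilish has o. Taking the neighbouring segments as reconstructed: Ratasish e could go back to *a or *e; Sadilish o could go back to *a or *o — the one source consistent with every daughter is *a.
Continuing position by position gives *seyapib; check it forward:
Ratasish: start from *seyapib.
  rule 1 (final devoicing): seyapib → seyapip
  rule 2: no change — seyapip
  rule 3 (vowel merger): seyapip → seyepip
  ⇒ Ratasish seyepip
Sadilish: start from *seyapib.
  rule 1: no change — seyapib
  rule 2: no change — seyapib
  rule 3 (unconditioned shift): seyapib → sezapib
  rule 4 (vowel merger): sezapib → sezopib
  ⇒ Sadilish sezopib
No other proto-form is consistent with every reflex, so the reconstruction is *seyapib.

*seyapib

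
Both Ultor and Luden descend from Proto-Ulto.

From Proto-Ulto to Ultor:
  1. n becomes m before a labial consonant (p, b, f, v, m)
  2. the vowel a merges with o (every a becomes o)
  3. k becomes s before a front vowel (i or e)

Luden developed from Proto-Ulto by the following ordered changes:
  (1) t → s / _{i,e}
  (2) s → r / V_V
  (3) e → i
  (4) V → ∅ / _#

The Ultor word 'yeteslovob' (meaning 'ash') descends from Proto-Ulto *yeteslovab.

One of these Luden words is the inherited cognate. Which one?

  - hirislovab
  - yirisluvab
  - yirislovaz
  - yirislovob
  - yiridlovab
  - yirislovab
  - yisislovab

yirislovab

Luden: *yeteslovab
  yeteslovab → yeseslovab   [palatalisation]
  yeseslovab → yereslovab   [rhotacism]
  yereslovab → yirislovab   [vowel merger]
  yirislovab (rule 4 does not apply)
  giving Luden yirislovab.
Only 'yirislovab' matches the regular Luden development of *yeteslovab.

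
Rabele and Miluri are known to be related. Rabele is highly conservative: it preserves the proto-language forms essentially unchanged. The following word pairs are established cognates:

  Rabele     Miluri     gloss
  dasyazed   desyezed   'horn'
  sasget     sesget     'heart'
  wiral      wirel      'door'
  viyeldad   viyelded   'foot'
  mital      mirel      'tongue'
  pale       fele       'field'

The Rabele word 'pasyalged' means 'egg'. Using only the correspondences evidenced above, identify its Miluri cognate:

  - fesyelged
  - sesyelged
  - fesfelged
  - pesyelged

fesyelged

pale ~ fele — Rabele p corresponds to Miluri f word-initially before a back vowel.
dasyazed ~ desyezed, sasget ~ sesget — Rabele a corresponds to Miluri e after a consonant, before a consonant other than r, m, n, p, b, f, v.
Applying these to Rabele 'pasyalged':
  pasyalged → fasyalged   (p→f word-initially before a back vowel)
  fasyalged → fesyalged   (a→e after a consonant, before a consonant other than r, m, n, p, b, f, v)
  fesyalged → fesyelged   (a→e after a consonant, before a consonant other than r, m, n, p, b, f, v)
So the Miluri cognate is 'fesyelged'.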